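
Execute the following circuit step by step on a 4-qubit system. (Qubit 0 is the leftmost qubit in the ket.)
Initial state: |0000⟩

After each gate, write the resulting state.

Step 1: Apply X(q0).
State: |1000⟩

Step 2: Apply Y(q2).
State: i|1010⟩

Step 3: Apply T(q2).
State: (-1/√2 + (1/√2)i)|1010⟩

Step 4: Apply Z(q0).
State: (1/√2 - (1/√2)i)|1010⟩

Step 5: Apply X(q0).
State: (1/√2 - (1/√2)i)|0010⟩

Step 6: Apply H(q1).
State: (1/2 - (1/2)i)|0010⟩ + (1/2 - (1/2)i)|0110⟩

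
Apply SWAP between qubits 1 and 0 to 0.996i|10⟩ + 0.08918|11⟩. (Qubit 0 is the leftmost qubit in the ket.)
0.996i|01⟩ + 0.08918|11⟩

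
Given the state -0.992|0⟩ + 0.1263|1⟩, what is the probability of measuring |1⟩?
0.01595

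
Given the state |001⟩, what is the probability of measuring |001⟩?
1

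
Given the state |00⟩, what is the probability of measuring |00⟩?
1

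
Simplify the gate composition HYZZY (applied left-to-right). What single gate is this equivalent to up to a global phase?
H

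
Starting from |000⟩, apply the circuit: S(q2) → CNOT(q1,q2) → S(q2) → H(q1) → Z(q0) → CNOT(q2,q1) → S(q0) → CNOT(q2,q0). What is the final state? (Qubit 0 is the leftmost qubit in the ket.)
1/√2|000⟩ + 1/√2|010⟩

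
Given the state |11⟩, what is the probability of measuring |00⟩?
0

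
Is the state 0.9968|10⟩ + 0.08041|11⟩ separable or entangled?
Separable

Writing the state as a|00⟩ + b|01⟩ + c|10⟩ + d|11⟩, it is a product state iff ad − bc = 0.
Here (a, b, c, d) = (0, 0, 0.9968, 0.08041): ad − bc = (0)(0.08041) − (0)(0.9968) = 0, so the state is separable.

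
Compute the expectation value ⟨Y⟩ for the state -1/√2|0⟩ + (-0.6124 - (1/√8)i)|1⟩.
1/2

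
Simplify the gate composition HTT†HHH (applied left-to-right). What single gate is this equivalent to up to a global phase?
I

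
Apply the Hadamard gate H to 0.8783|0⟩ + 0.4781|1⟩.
0.9591|0⟩ + 0.283|1⟩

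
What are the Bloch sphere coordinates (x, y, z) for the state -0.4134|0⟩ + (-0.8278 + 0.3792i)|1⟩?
(0.6844, -0.3135, -0.6581)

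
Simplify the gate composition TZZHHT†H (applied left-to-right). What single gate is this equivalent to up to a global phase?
H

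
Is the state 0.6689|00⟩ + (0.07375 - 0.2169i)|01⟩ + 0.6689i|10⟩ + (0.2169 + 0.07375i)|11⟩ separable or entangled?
Separable

Writing the state as a|00⟩ + b|01⟩ + c|10⟩ + d|11⟩, it is a product state iff ad − bc = 0.
Here (a, b, c, d) = (0.6689, (0.07375 - 0.2169i), 0.6689i, (0.2169 + 0.07375i)): ad − bc = (0.6689)(0.2169 + 0.07375i) − (0.07375 - 0.2169i)(0.6689i) = 0, so the state is separable.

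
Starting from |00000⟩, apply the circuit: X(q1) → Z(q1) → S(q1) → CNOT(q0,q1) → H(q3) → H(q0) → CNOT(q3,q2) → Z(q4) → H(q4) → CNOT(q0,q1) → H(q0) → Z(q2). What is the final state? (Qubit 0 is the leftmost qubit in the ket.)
-0.25i|00000⟩ - 0.25i|00001⟩ + 0.25i|00110⟩ + 0.25i|00111⟩ - 0.25i|01000⟩ - 0.25i|01001⟩ + 0.25i|01110⟩ + 0.25i|01111⟩ + 0.25i|10000⟩ + 0.25i|10001⟩ - 0.25i|10110⟩ - 0.25i|10111⟩ - 0.25i|11000⟩ - 0.25i|11001⟩ + 0.25i|11110⟩ + 0.25i|11111⟩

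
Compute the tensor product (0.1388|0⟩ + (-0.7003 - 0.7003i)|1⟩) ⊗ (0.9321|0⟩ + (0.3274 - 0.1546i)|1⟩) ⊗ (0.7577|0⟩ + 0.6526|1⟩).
0.09803|000⟩ + 0.08443|001⟩ + (0.03443 - 0.01626i)|010⟩ + (0.02966 - 0.014i)|011⟩ + (-0.4946 - 0.4946i)|100⟩ + (-0.426 - 0.426i)|101⟩ + (-0.2558 - 0.09169i)|110⟩ + (-0.2203 - 0.07897i)|111⟩

amp(|b₁b₂…⟩) = product of the factor amplitudes for bits b₁, b₂, …; only kets whose every factor amplitude is nonzero survive.
|000⟩: (0.1388)(0.9321)(0.7577) = 0.09803
|001⟩: (0.1388)(0.9321)(0.6526) = 0.08443
|010⟩: (0.1388)(0.3274 - 0.1546i)(0.7577) = (0.03443 - 0.01626i)
|011⟩: (0.1388)(0.3274 - 0.1546i)(0.6526) = (0.02966 - 0.014i)
|100⟩: (-0.7003 - 0.7003i)(0.9321)(0.7577) = (-0.4946 - 0.4946i)
|101⟩: (-0.7003 - 0.7003i)(0.9321)(0.6526) = (-0.426 - 0.426i)
|110⟩: (-0.7003 - 0.7003i)(0.3274 - 0.1546i)(0.7577) = (-0.2558 - 0.09169i)
|111⟩: (-0.7003 - 0.7003i)(0.3274 - 0.1546i)(0.6526) = (-0.2203 - 0.07897i)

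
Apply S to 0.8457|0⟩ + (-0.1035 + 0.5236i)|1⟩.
0.8457|0⟩ + (-0.5236 - 0.1035i)|1⟩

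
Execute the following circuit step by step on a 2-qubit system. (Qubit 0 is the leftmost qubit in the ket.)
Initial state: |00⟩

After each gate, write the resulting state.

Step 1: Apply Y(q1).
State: i|01⟩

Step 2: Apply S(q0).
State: i|01⟩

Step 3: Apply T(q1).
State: (-1/√2 + (1/√2)i)|01⟩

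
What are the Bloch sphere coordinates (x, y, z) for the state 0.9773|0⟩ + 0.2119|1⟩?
(0.4142, 0, 0.9102)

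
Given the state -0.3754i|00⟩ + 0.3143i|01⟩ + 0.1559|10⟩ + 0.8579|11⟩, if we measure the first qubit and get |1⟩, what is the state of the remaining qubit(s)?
0.1788|0⟩ + 0.9839|1⟩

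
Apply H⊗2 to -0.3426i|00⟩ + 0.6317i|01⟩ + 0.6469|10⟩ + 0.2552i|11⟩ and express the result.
(0.3235 + 0.2722i)|00⟩ + (0.3235 - 0.6148i)|01⟩ + (-0.3235 + 0.01695i)|10⟩ + (-0.3235 - 0.3596i)|11⟩

H⊗2 gives amp(|y⟩) = (1/2) Σ_x (−1)^(x·y) amp(|x⟩), where x·y is the number of positions in which both x and y have a 1.
|00⟩: (-0.3426i + 0.6317i + 0.6469 + 0.2552i)/2 = (0.3235 + 0.2722i)
|01⟩: (-0.3426i - 0.6317i + 0.6469 - 0.2552i)/2 = (0.3235 - 0.6148i)
|10⟩: (-0.3426i + 0.6317i - 0.6469 - 0.2552i)/2 = (-0.3235 + 0.01695i)
|11⟩: (-0.3426i - 0.6317i - 0.6469 + 0.2552i)/2 = (-0.3235 - 0.3596i)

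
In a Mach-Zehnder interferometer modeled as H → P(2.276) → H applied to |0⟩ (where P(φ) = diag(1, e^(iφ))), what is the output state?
(0.1759 + 0.3807i)|0⟩ + (0.8241 - 0.3807i)|1⟩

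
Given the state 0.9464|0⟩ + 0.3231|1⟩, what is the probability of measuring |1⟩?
0.1044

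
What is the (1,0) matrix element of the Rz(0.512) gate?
0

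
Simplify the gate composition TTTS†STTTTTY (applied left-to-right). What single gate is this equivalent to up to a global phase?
Y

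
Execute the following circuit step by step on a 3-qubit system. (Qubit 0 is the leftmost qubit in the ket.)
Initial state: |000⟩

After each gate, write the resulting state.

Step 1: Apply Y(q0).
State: i|100⟩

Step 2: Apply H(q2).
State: (1/√2)i|100⟩ + (1/√2)i|101⟩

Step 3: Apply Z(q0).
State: -(1/√2)i|100⟩ - (1/√2)i|101⟩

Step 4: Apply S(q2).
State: -(1/√2)i|100⟩ + 1/√2|101⟩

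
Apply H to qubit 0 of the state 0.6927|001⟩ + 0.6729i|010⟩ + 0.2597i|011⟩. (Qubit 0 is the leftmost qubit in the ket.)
0.4898|001⟩ + 0.4758i|010⟩ + 0.1836i|011⟩ + 0.4898|101⟩ + 0.4758i|110⟩ + 0.1836i|111⟩

H on qubit 0 mixes each pair of kets that differ only in qubit 0: amplitudes (a, b) of (|…0…⟩, |…1…⟩) become ((a + b)/√2, (a − b)/√2). Kets absent from the input have amplitude 0.
(|001⟩, |101⟩): (a, b) = (0.6927, 0) → (0.4898, 0.4898)
(|010⟩, |110⟩): (a, b) = (0.6729i, 0) → (0.4758i, 0.4758i)
(|011⟩, |111⟩): (a, b) = (0.2597i, 0) → (0.1836i, 0.1836i)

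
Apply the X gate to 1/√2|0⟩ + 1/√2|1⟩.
1/√2|0⟩ + 1/√2|1⟩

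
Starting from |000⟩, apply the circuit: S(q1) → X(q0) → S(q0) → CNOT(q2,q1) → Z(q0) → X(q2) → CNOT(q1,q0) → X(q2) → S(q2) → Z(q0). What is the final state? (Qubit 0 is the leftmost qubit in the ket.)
i|100⟩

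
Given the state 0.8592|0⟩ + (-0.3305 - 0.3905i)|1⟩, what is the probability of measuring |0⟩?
0.7382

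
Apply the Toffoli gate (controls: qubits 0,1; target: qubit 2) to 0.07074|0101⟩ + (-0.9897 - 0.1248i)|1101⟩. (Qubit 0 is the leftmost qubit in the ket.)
0.07074|0101⟩ + (-0.9897 - 0.1248i)|1111⟩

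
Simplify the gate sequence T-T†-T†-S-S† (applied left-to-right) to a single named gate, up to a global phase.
T†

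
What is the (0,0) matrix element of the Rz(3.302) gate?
(-0.08012 - 0.9968i)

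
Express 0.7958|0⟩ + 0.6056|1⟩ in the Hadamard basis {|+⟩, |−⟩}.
0.9909|+⟩ + 0.1345|−⟩

With |ψ⟩ = α|0⟩ + β|1⟩, the Hadamard-basis coefficients are ⟨+|ψ⟩ = (α + β)/√2 and ⟨−|ψ⟩ = (α − β)/√2.
Here α = 0.7958, β = 0.6056: (α + β)/√2 = 0.9909, (α − β)/√2 = 0.1345.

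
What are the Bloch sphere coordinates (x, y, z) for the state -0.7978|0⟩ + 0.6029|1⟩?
(-0.962, 0, 0.273)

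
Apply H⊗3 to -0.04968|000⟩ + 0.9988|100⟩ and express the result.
0.3356|000⟩ + 0.3356|001⟩ + 0.3356|010⟩ + 0.3356|011⟩ - 0.3707|100⟩ - 0.3707|101⟩ - 0.3707|110⟩ - 0.3707|111⟩

H⊗3 gives amp(|y⟩) = (1/2√2) Σ_x (−1)^(x·y) amp(|x⟩), where x·y is the number of positions in which both x and y have a 1.
|000⟩: (-0.04968 + 0.9988)/(2√2) = 0.3356
|001⟩: (-0.04968 + 0.9988)/(2√2) = 0.3356
|010⟩: (-0.04968 + 0.9988)/(2√2) = 0.3356
|011⟩: (-0.04968 + 0.9988)/(2√2) = 0.3356
|100⟩: (-0.04968 - 0.9988)/(2√2) = -0.3707
|101⟩: (-0.04968 - 0.9988)/(2√2) = -0.3707
|110⟩: (-0.04968 - 0.9988)/(2√2) = -0.3707
|111⟩: (-0.04968 - 0.9988)/(2√2) = -0.3707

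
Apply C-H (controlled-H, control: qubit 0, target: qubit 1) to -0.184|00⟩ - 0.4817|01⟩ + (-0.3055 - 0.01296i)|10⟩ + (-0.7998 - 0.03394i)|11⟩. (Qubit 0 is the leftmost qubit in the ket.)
-0.184|00⟩ - 0.4817|01⟩ + (-0.7816 - 0.03316i)|10⟩ + (0.3495 + 0.01484i)|11⟩

C-H leaves the control-|0⟩ kets |00⟩, |01⟩ unchanged and applies H to qubit 1 on the control-|1⟩ pair (|10⟩, |11⟩).
H = [[1/√2, 1/√2], [1/√2, -1/√2]].
With a = amp(|10⟩) = (-0.3055 - 0.01296i) and b = amp(|11⟩) = (-0.7998 - 0.03394i):
new amp(|10⟩) = (1/√2)·a + (1/√2)·b = (-0.7816 - 0.03316i)
new amp(|11⟩) = (1/√2)·a + (-1/√2)·b = (0.3495 + 0.01484i)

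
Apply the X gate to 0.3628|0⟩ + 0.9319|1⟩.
0.9319|0⟩ + 0.3628|1⟩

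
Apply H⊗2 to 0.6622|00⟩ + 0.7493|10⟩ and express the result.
0.7058|00⟩ + 0.7058|01⟩ - 0.04355|10⟩ - 0.04355|11⟩

H⊗2 gives amp(|y⟩) = (1/2) Σ_x (−1)^(x·y) amp(|x⟩), where x·y is the number of positions in which both x and y have a 1.
|00⟩: (0.6622 + 0.7493)/2 = 0.7058
|01⟩: (0.6622 + 0.7493)/2 = 0.7058
|10⟩: (0.6622 - 0.7493)/2 = -0.04355
|11⟩: (0.6622 - 0.7493)/2 = -0.04355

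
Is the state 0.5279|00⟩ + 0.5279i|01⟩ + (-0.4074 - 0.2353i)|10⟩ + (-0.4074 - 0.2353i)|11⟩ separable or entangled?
Entangled

Writing the state as a|00⟩ + b|01⟩ + c|10⟩ + d|11⟩, it is a product state iff ad − bc = 0.
Here (a, b, c, d) = (0.5279, 0.5279i, (-0.4074 - 0.2353i), (-0.4074 - 0.2353i)): ad − bc = (0.5279)(-0.4074 - 0.2353i) − (0.5279i)(-0.4074 - 0.2353i) = (-0.3393 + 0.09085i) ≠ 0, so the state is entangled.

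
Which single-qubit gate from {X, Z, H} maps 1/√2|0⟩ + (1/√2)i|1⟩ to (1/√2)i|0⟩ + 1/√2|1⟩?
X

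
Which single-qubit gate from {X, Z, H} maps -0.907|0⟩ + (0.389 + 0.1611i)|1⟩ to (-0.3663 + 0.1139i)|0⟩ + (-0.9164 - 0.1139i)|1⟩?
H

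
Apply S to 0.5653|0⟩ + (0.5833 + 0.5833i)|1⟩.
0.5653|0⟩ + (-0.5833 + 0.5833i)|1⟩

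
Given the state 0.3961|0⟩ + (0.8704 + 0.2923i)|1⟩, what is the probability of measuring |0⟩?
0.1569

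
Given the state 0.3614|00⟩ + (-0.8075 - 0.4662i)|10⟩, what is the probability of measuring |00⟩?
0.1306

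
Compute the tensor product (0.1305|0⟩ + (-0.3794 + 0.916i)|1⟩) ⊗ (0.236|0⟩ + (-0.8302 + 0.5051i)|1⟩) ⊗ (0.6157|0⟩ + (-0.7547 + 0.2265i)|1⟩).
0.01896|000⟩ + (-0.02324 + 0.006976i)|001⟩ + (-0.06671 + 0.04058i)|010⟩ + (0.06684 - 0.07429i)|011⟩ + (-0.05513 + 0.1331i)|100⟩ + (0.01861 - 0.1834i)|101⟩ + (-0.09094 - 0.5862i)|110⟩ + (0.3271 + 0.6851i)|111⟩

amp(|b₁b₂…⟩) = product of the factor amplitudes for bits b₁, b₂, …; only kets whose every factor amplitude is nonzero survive.
|000⟩: (0.1305)(0.236)(0.6157) = 0.01896
|001⟩: (0.1305)(0.236)(-0.7547 + 0.2265i) = (-0.02324 + 0.006976i)
|010⟩: (0.1305)(-0.8302 + 0.5051i)(0.6157) = (-0.06671 + 0.04058i)
|011⟩: (0.1305)(-0.8302 + 0.5051i)(-0.7547 + 0.2265i) = (0.06684 - 0.07429i)
|100⟩: (-0.3794 + 0.916i)(0.236)(0.6157) = (-0.05513 + 0.1331i)
|101⟩: (-0.3794 + 0.916i)(0.236)(-0.7547 + 0.2265i) = (0.01861 - 0.1834i)
|110⟩: (-0.3794 + 0.916i)(-0.8302 + 0.5051i)(0.6157) = (-0.09094 - 0.5862i)
|111⟩: (-0.3794 + 0.916i)(-0.8302 + 0.5051i)(-0.7547 + 0.2265i) = (0.3271 + 0.6851i)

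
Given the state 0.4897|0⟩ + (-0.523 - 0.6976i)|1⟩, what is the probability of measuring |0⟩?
0.2398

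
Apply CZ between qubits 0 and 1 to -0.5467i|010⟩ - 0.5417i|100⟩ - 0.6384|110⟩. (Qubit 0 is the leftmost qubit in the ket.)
-0.5467i|010⟩ - 0.5417i|100⟩ + 0.6384|110⟩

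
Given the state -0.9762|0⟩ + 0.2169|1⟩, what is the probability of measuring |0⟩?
0.953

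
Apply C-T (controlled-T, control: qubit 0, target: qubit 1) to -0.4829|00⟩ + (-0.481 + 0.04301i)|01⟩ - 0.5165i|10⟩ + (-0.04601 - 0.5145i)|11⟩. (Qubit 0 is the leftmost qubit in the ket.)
-0.4829|00⟩ + (-0.481 + 0.04301i)|01⟩ - 0.5165i|10⟩ + (0.3313 - 0.3963i)|11⟩

C-T leaves the control-|0⟩ kets |00⟩, |01⟩ unchanged and applies T to qubit 1 on the control-|1⟩ pair (|10⟩, |11⟩).
T = [[1, 0], [0, (1/√2 + (1/√2)i)]].
With a = amp(|10⟩) = -0.5165i and b = amp(|11⟩) = (-0.04601 - 0.5145i):
new amp(|10⟩) = (1)·a = -0.5165i
new amp(|11⟩) = (1/√2 + (1/√2)i)·b = (0.3313 - 0.3963i)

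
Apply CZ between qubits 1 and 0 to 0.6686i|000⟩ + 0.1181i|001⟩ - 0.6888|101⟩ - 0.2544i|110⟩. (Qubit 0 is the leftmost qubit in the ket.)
0.6686i|000⟩ + 0.1181i|001⟩ - 0.6888|101⟩ + 0.2544i|110⟩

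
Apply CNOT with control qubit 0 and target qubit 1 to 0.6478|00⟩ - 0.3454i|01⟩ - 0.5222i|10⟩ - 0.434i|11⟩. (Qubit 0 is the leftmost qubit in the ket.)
0.6478|00⟩ - 0.3454i|01⟩ - 0.434i|10⟩ - 0.5222i|11⟩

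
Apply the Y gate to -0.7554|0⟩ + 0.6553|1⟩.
-0.6553i|0⟩ - 0.7554i|1⟩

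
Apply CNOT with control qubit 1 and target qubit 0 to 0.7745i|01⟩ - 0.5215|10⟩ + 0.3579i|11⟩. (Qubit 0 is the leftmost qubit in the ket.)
0.3579i|01⟩ - 0.5215|10⟩ + 0.7745i|11⟩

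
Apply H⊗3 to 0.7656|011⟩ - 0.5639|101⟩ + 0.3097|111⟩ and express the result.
0.1808|000⟩ - 0.1808|001⟩ - 0.5795|010⟩ + 0.5795|011⟩ + 0.3606|100⟩ - 0.3606|101⟩ + 0.03818|110⟩ - 0.03818|111⟩

H⊗3 gives amp(|y⟩) = (1/2√2) Σ_x (−1)^(x·y) amp(|x⟩), where x·y is the number of positions in which both x and y have a 1.
|000⟩: (0.7656 - 0.5639 + 0.3097)/(2√2) = 0.1808
|001⟩: (-0.7656 + 0.5639 - 0.3097)/(2√2) = -0.1808
|010⟩: (-0.7656 - 0.5639 - 0.3097)/(2√2) = -0.5795
|011⟩: (0.7656 + 0.5639 + 0.3097)/(2√2) = 0.5795
|100⟩: (0.7656 + 0.5639 - 0.3097)/(2√2) = 0.3606
|101⟩: (-0.7656 - 0.5639 + 0.3097)/(2√2) = -0.3606
|110⟩: (-0.7656 + 0.5639 + 0.3097)/(2√2) = 0.03818
|111⟩: (0.7656 - 0.5639 - 0.3097)/(2√2) = -0.03818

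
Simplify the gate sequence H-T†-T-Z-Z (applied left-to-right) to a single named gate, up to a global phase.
H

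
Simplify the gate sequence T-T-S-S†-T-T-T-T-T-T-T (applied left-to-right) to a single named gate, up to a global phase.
T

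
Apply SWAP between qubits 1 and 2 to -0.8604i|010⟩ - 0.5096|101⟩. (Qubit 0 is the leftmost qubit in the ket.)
-0.8604i|001⟩ - 0.5096|110⟩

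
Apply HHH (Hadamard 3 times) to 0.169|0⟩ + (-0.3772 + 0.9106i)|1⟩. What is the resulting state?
(-0.1472 + 0.6439i)|0⟩ + (0.3862 - 0.6439i)|1⟩

H² = I, so H^3 = H: a single Hadamard. With (a, b) = (0.169, (-0.3772 + 0.9106i)), H gives ((a + b)/√2, (a − b)/√2) = ((-0.1472 + 0.6439i), (0.3862 - 0.6439i)).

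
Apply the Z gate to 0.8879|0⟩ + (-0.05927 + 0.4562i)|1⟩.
0.8879|0⟩ + (0.05927 - 0.4562i)|1⟩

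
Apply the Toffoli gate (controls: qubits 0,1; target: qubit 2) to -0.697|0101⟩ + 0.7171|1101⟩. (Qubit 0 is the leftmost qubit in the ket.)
-0.697|0101⟩ + 0.7171|1111⟩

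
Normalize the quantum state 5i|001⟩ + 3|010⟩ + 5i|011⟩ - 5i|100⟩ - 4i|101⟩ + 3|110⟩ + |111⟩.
0.4767i|001⟩ + 0.286|010⟩ + 0.4767i|011⟩ - 0.4767i|100⟩ - 0.3814i|101⟩ + 0.286|110⟩ + 0.09535|111⟩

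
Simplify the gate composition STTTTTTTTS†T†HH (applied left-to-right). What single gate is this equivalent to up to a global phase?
T†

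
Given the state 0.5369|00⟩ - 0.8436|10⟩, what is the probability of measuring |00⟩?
0.2883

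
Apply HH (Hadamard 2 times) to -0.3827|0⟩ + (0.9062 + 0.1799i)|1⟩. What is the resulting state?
-0.3827|0⟩ + (0.9062 + 0.1799i)|1⟩

H² = I, so an even number of Hadamards cancels: H^2 = I and the state is unchanged.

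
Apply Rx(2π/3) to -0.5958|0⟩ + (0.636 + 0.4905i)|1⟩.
(0.1269 - 0.5508i)|0⟩ + (0.318 + 0.7612i)|1⟩

Rx(2π/3) = [[cos(θ/2), −i·sin(θ/2)], [−i·sin(θ/2), cos(θ/2)]]; θ = 2π/3, cos(θ/2) ≈ 0.5, sin(θ/2) ≈ 0.866025.
With a = amp(|0⟩) = -0.5958 and b = amp(|1⟩) = (0.636 + 0.4905i):
new amp(|0⟩) = (0.5)·a + (-0.866025i)·b = (0.1269 - 0.5508i)
new amp(|1⟩) = (-0.866025i)·a + (0.5)·b = (0.318 + 0.7612i)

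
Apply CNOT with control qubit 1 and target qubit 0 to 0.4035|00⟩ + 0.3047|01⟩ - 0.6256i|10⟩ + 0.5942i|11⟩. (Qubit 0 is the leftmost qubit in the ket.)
0.4035|00⟩ + 0.5942i|01⟩ - 0.6256i|10⟩ + 0.3047|11⟩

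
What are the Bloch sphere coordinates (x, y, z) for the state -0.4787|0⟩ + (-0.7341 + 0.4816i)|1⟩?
(0.7028, -0.4611, -0.5417)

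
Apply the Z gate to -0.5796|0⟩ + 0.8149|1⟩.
-0.5796|0⟩ - 0.8149|1⟩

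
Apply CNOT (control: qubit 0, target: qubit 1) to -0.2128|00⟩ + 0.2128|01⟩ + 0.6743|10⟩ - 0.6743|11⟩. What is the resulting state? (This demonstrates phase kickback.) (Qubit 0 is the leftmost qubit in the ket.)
-0.2128|00⟩ + 0.2128|01⟩ - 0.6743|10⟩ + 0.6743|11⟩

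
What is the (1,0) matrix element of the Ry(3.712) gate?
0.9596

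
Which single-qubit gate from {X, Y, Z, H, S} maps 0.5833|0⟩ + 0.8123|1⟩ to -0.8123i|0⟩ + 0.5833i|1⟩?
Y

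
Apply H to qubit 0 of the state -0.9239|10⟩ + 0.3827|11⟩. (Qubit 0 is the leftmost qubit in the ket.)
-0.6533|00⟩ + 0.2706|01⟩ + 0.6533|10⟩ - 0.2706|11⟩

H on qubit 0 mixes each pair of kets that differ only in qubit 0: amplitudes (a, b) of (|…0…⟩, |…1…⟩) become ((a + b)/√2, (a − b)/√2). Kets absent from the input have amplitude 0.
(|00⟩, |10⟩): (a, b) = (0, -0.9239) → (-0.6533, 0.6533)
(|01⟩, |11⟩): (a, b) = (0, 0.3827) → (0.2706, -0.2706)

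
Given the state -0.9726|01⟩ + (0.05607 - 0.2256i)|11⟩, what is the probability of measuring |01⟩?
0.946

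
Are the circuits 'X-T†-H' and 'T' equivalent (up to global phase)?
No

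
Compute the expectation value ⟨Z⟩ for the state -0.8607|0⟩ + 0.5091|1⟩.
0.4816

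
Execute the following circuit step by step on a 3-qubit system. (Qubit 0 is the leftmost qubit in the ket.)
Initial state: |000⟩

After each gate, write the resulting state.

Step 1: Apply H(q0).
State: 1/√2|000⟩ + 1/√2|100⟩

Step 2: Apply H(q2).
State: 1/2|000⟩ + 1/2|001⟩ + 1/2|100⟩ + 1/2|101⟩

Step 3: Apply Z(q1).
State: 1/2|000⟩ + 1/2|001⟩ + 1/2|100⟩ + 1/2|101⟩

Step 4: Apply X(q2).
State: 1/2|000⟩ + 1/2|001⟩ + 1/2|100⟩ + 1/2|101⟩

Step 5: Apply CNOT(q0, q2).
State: 1/2|000⟩ + 1/2|001⟩ + 1/2|100⟩ + 1/2|101⟩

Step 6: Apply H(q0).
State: 1/√2|000⟩ + 1/√2|001⟩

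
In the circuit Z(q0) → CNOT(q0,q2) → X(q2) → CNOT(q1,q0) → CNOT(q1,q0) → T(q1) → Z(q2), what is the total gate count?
7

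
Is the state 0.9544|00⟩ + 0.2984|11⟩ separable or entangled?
Entangled

Writing the state as a|00⟩ + b|01⟩ + c|10⟩ + d|11⟩, it is a product state iff ad − bc = 0.
Here (a, b, c, d) = (0.9544, 0, 0, 0.2984): ad − bc = (0.9544)(0.2984) − (0)(0) = 0.2848 ≠ 0, so the state is entangled.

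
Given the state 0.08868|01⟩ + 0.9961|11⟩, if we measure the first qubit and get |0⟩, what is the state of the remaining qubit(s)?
|1⟩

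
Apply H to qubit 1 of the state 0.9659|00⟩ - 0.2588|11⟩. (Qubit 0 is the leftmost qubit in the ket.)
0.683|00⟩ + 0.683|01⟩ - 0.183|10⟩ + 0.183|11⟩

H on qubit 1 mixes each pair of kets that differ only in qubit 1: amplitudes (a, b) of (|…0…⟩, |…1…⟩) become ((a + b)/√2, (a − b)/√2). Kets absent from the input have amplitude 0.
(|00⟩, |01⟩): (a, b) = (0.9659, 0) → (0.683, 0.683)
(|10⟩, |11⟩): (a, b) = (0, -0.2588) → (-0.183, 0.183)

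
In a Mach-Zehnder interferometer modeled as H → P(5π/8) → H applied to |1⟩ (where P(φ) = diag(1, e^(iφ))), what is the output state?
(0.6913 - 0.4619i)|0⟩ + (0.3087 + 0.4619i)|1⟩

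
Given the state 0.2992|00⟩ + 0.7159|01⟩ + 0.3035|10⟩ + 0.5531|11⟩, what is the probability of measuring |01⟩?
0.5125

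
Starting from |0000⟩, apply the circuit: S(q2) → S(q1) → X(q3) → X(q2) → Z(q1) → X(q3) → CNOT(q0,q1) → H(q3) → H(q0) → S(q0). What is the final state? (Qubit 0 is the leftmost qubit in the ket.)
1/2|0010⟩ + 1/2|0011⟩ + (1/2)i|1010⟩ + (1/2)i|1011⟩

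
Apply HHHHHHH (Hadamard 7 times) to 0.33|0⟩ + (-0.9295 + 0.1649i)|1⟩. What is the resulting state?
(-0.4239 + 0.1166i)|0⟩ + (0.8906 - 0.1166i)|1⟩

H² = I, so H^7 = H: a single Hadamard. With (a, b) = (0.33, (-0.9295 + 0.1649i)), H gives ((a + b)/√2, (a − b)/√2) = ((-0.4239 + 0.1166i), (0.8906 - 0.1166i)).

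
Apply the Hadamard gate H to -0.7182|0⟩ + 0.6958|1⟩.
-0.01584|0⟩ - 0.9998|1⟩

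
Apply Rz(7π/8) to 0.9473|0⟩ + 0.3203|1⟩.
(0.1848 - 0.9291i)|0⟩ + (0.06249 + 0.3141i)|1⟩

Rz(7π/8) = [[e^(−iθ/2), 0], [0, e^(iθ/2)]] with e^(±iθ/2) = cos(θ/2) ± i·sin(θ/2); θ = 7π/8, cos(θ/2) ≈ 0.19509, sin(θ/2) ≈ 0.980785.
With a = amp(|0⟩) = 0.9473 and b = amp(|1⟩) = 0.3203:
new amp(|0⟩) = (0.19509 - 0.980785i)·a = (0.1848 - 0.9291i)
new amp(|1⟩) = (0.19509 + 0.980785i)·b = (0.06249 + 0.3141i)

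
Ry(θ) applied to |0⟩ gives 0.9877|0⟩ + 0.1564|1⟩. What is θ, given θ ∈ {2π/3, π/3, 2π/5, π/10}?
π/10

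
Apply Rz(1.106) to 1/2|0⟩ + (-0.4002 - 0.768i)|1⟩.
(0.4255 - 0.2626i)|0⟩ + (0.06283 - 0.8637i)|1⟩

Rz(1.106) = [[e^(−iθ/2), 0], [0, e^(iθ/2)]] with e^(±iθ/2) = cos(θ/2) ± i·sin(θ/2); θ = 1.106, cos(θ/2) ≈ 0.850953, sin(θ/2) ≈ 0.525242.
With a = amp(|0⟩) = 1/2 and b = amp(|1⟩) = (-0.4002 - 0.768i):
new amp(|0⟩) = (0.850953 - 0.525242i)·a = (0.4255 - 0.2626i)
new amp(|1⟩) = (0.850953 + 0.525242i)·b = (0.06283 - 0.8637i)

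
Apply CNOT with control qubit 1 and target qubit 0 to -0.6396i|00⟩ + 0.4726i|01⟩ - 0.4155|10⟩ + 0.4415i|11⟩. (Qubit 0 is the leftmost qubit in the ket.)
-0.6396i|00⟩ + 0.4415i|01⟩ - 0.4155|10⟩ + 0.4726i|11⟩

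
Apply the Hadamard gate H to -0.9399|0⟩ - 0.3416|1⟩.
-0.9062|0⟩ - 0.4231|1⟩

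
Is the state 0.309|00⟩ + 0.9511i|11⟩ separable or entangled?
Entangled

Writing the state as a|00⟩ + b|01⟩ + c|10⟩ + d|11⟩, it is a product state iff ad − bc = 0.
Here (a, b, c, d) = (0.309, 0, 0, 0.9511i): ad − bc = (0.309)(0.9511i) − (0)(0) = 0.2939i ≠ 0, so the state is entangled.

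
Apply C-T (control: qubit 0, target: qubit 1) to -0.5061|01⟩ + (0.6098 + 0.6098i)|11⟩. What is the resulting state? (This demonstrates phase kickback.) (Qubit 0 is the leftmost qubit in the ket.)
-0.5061|01⟩ + 0.8624i|11⟩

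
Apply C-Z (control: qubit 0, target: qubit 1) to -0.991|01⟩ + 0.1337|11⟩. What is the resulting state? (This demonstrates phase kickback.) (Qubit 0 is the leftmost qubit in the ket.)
-0.991|01⟩ - 0.1337|11⟩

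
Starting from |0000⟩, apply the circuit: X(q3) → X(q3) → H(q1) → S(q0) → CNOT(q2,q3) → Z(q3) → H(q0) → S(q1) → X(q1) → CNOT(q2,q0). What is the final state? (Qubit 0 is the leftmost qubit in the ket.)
(1/2)i|0000⟩ + 1/2|0100⟩ + (1/2)i|1000⟩ + 1/2|1100⟩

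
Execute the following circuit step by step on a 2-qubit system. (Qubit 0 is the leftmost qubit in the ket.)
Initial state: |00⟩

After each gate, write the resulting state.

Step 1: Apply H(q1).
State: 1/√2|00⟩ + 1/√2|01⟩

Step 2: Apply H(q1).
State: |00⟩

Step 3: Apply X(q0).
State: |10⟩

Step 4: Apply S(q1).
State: |10⟩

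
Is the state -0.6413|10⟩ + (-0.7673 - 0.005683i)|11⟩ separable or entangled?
Separable

Writing the state as a|00⟩ + b|01⟩ + c|10⟩ + d|11⟩, it is a product state iff ad − bc = 0.
Here (a, b, c, d) = (0, 0, -0.6413, (-0.7673 - 0.005683i)): ad − bc = (0)(-0.7673 - 0.005683i) − (0)(-0.6413) = 0, so the state is separable.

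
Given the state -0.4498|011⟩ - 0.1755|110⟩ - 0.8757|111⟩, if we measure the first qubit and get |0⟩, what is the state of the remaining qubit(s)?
-|11⟩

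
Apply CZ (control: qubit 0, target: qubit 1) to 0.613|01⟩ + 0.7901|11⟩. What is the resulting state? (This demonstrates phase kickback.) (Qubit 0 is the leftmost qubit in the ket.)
0.613|01⟩ - 0.7901|11⟩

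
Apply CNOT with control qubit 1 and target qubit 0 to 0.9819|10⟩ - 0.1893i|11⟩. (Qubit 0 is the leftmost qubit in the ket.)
-0.1893i|01⟩ + 0.9819|10⟩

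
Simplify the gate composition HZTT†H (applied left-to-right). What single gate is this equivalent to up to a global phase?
X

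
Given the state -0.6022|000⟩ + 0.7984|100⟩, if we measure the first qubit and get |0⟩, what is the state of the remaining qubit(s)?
-|00⟩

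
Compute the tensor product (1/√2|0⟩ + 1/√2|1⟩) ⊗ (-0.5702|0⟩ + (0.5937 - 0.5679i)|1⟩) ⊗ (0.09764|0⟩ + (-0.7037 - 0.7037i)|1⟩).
-0.03937|000⟩ + (0.2837 + 0.2837i)|001⟩ + (0.04099 - 0.03921i)|010⟩ + (-0.578 - 0.01284i)|011⟩ - 0.03937|100⟩ + (0.2837 + 0.2837i)|101⟩ + (0.04099 - 0.03921i)|110⟩ + (-0.578 - 0.01284i)|111⟩

amp(|b₁b₂…⟩) = product of the factor amplitudes for bits b₁, b₂, …; only kets whose every factor amplitude is nonzero survive.
|000⟩: (1/√2)(-0.5702)(0.09764) = -0.03937
|001⟩: (1/√2)(-0.5702)(-0.7037 - 0.7037i) = (0.2837 + 0.2837i)
|010⟩: (1/√2)(0.5937 - 0.5679i)(0.09764) = (0.04099 - 0.03921i)
|011⟩: (1/√2)(0.5937 - 0.5679i)(-0.7037 - 0.7037i) = (-0.578 - 0.01284i)
|100⟩: (1/√2)(-0.5702)(0.09764) = -0.03937
|101⟩: (1/√2)(-0.5702)(-0.7037 - 0.7037i) = (0.2837 + 0.2837i)
|110⟩: (1/√2)(0.5937 - 0.5679i)(0.09764) = (0.04099 - 0.03921i)
|111⟩: (1/√2)(0.5937 - 0.5679i)(-0.7037 - 0.7037i) = (-0.578 - 0.01284i)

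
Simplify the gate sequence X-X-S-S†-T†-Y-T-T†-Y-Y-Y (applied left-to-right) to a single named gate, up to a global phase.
T†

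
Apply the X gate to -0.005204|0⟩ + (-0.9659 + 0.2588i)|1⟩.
(-0.9659 + 0.2588i)|0⟩ - 0.005204|1⟩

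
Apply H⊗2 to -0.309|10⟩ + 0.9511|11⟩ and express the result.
0.3211|00⟩ - 0.6301|01⟩ - 0.3211|10⟩ + 0.6301|11⟩

H⊗2 gives amp(|y⟩) = (1/2) Σ_x (−1)^(x·y) amp(|x⟩), where x·y is the number of positions in which both x and y have a 1.
|00⟩: (-0.309 + 0.9511)/2 = 0.3211
|01⟩: (-0.309 - 0.9511)/2 = -0.6301
|10⟩: (0.309 - 0.9511)/2 = -0.3211
|11⟩: (0.309 + 0.9511)/2 = 0.6301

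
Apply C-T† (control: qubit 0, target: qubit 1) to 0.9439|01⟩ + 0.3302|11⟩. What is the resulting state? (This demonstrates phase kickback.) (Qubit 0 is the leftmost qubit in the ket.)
0.9439|01⟩ + (0.2335 - 0.2335i)|11⟩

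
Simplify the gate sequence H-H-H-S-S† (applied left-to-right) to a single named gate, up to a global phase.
H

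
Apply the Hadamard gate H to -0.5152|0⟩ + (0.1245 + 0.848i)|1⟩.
(-0.2763 + 0.5996i)|0⟩ + (-0.4523 - 0.5996i)|1⟩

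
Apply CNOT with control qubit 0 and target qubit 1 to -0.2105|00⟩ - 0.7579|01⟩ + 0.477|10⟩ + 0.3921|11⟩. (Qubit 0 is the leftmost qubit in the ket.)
-0.2105|00⟩ - 0.7579|01⟩ + 0.3921|10⟩ + 0.477|11⟩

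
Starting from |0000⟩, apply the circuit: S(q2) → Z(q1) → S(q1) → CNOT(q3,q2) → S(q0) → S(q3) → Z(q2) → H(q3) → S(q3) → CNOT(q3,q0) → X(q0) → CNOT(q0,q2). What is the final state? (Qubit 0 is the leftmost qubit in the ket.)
(1/√2)i|0001⟩ + 1/√2|1010⟩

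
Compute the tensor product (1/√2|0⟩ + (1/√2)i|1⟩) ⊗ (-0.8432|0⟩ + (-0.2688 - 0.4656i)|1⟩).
-0.5962|00⟩ + (-0.1901 - 0.3292i)|01⟩ - 0.5962i|10⟩ + (0.3292 - 0.1901i)|11⟩

amp(|b₁b₂…⟩) = product of the factor amplitudes for bits b₁, b₂, …; only kets whose every factor amplitude is nonzero survive.
|00⟩: (1/√2)(-0.8432) = -0.5962
|01⟩: (1/√2)(-0.2688 - 0.4656i) = (-0.1901 - 0.3292i)
|10⟩: ((1/√2)i)(-0.8432) = -0.5962i
|11⟩: ((1/√2)i)(-0.2688 - 0.4656i) = (0.3292 - 0.1901i)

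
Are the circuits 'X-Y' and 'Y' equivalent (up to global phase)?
No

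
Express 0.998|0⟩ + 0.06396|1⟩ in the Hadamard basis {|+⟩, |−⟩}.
0.7509|+⟩ + 0.6605|−⟩

With |ψ⟩ = α|0⟩ + β|1⟩, the Hadamard-basis coefficients are ⟨+|ψ⟩ = (α + β)/√2 and ⟨−|ψ⟩ = (α − β)/√2.
Here α = 0.998, β = 0.06396: (α + β)/√2 = 0.7509, (α − β)/√2 = 0.6605.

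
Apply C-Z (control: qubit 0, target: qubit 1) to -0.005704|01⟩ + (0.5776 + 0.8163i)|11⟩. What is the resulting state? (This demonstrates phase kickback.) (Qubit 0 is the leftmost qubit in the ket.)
-0.005704|01⟩ + (-0.5776 - 0.8163i)|11⟩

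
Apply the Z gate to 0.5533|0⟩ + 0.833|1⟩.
0.5533|0⟩ - 0.833|1⟩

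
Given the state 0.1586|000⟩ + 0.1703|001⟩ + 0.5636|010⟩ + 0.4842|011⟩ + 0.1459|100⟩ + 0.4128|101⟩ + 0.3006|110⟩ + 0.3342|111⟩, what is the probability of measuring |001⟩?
0.029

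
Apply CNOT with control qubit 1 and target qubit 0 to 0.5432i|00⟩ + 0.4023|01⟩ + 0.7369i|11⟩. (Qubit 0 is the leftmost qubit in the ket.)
0.5432i|00⟩ + 0.7369i|01⟩ + 0.4023|11⟩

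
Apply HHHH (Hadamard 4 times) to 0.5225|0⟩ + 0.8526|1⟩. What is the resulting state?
0.5225|0⟩ + 0.8526|1⟩

H² = I, so an even number of Hadamards cancels: H^4 = I and the state is unchanged.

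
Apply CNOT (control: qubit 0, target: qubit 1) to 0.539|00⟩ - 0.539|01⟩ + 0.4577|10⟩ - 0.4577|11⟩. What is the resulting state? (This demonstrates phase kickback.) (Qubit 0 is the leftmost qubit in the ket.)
0.539|00⟩ - 0.539|01⟩ - 0.4577|10⟩ + 0.4577|11⟩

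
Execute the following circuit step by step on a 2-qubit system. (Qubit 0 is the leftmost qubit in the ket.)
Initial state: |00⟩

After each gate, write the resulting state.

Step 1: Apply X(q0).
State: |10⟩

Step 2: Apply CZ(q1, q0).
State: |10⟩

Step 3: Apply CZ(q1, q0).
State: |10⟩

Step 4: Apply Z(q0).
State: -|10⟩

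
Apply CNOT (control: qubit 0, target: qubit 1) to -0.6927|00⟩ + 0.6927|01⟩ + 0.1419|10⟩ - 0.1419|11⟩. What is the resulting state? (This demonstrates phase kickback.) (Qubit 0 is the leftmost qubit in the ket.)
-0.6927|00⟩ + 0.6927|01⟩ - 0.1419|10⟩ + 0.1419|11⟩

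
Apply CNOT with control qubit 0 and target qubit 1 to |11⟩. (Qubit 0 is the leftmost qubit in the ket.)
|10⟩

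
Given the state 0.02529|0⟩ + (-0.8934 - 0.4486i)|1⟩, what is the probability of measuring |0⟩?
0.0006396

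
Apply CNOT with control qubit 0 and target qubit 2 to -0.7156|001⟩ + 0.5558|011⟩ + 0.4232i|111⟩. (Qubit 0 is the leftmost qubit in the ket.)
-0.7156|001⟩ + 0.5558|011⟩ + 0.4232i|110⟩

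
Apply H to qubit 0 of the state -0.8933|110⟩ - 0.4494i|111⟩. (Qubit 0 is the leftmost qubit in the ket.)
-0.6317|010⟩ - 0.3178i|011⟩ + 0.6317|110⟩ + 0.3178i|111⟩

H on qubit 0 mixes each pair of kets that differ only in qubit 0: amplitudes (a, b) of (|…0…⟩, |…1…⟩) become ((a + b)/√2, (a − b)/√2). Kets absent from the input have amplitude 0.
(|010⟩, |110⟩): (a, b) = (0, -0.8933) → (-0.6317, 0.6317)
(|011⟩, |111⟩): (a, b) = (0, -0.4494i) → (-0.3178i, 0.3178i)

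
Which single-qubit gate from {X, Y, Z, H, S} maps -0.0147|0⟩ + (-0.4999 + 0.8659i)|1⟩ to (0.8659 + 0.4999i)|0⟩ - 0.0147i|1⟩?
Y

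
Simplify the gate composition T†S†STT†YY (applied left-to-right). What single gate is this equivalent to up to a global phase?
T†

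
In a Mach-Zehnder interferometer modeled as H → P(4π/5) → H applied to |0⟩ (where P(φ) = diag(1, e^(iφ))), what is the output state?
(0.09549 + 0.2939i)|0⟩ + (0.9045 - 0.2939i)|1⟩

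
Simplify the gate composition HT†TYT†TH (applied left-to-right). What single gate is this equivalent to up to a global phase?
Y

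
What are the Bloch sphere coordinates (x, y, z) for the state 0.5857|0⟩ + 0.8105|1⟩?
(0.9494, 0, -0.3139)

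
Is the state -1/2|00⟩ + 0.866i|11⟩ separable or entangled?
Entangled

Writing the state as a|00⟩ + b|01⟩ + c|10⟩ + d|11⟩, it is a product state iff ad − bc = 0.
Here (a, b, c, d) = (-1/2, 0, 0, 0.866i): ad − bc = (-1/2)(0.866i) − (0)(0) = -0.433i ≠ 0, so the state is entangled.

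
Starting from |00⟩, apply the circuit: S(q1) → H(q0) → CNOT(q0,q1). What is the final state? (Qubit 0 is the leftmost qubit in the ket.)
1/√2|00⟩ + 1/√2|11⟩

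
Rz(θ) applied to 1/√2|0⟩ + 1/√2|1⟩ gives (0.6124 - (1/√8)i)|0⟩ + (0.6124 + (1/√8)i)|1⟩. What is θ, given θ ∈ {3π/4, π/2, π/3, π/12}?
π/3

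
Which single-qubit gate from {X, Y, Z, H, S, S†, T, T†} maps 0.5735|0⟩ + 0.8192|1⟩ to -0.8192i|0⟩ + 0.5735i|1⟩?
Y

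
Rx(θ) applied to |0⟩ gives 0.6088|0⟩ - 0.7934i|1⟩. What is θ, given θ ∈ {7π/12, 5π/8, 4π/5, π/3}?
7π/12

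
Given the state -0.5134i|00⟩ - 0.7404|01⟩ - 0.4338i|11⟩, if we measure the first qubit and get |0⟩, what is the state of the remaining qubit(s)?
-0.5698i|0⟩ - 0.8218|1⟩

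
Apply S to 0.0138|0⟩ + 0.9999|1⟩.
0.0138|0⟩ + 0.9999i|1⟩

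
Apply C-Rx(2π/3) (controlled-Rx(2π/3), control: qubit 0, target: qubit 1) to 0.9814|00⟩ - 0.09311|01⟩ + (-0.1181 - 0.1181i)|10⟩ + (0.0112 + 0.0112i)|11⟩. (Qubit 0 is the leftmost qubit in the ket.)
0.9814|00⟩ - 0.09311|01⟩ + (-0.04935 - 0.06875i)|10⟩ + (-0.09668 + 0.1079i)|11⟩

C-Rx(2π/3) leaves the control-|0⟩ kets |00⟩, |01⟩ unchanged and applies Rx(2π/3) to qubit 1 on the control-|1⟩ pair (|10⟩, |11⟩).
Rx(2π/3) = [[cos(θ/2), −i·sin(θ/2)], [−i·sin(θ/2), cos(θ/2)]]; θ = 2π/3, cos(θ/2) ≈ 0.5, sin(θ/2) ≈ 0.866025.
With a = amp(|10⟩) = (-0.1181 - 0.1181i) and b = amp(|11⟩) = (0.0112 + 0.0112i):
new amp(|10⟩) = (0.5)·a + (-0.866025i)·b = (-0.04935 - 0.06875i)
new amp(|11⟩) = (-0.866025i)·a + (0.5)·b = (-0.09668 + 0.1079i)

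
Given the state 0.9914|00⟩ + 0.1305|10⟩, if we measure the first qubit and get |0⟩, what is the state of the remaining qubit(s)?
|0⟩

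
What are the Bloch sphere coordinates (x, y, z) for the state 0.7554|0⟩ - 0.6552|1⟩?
(-0.9899, 0, 0.1413)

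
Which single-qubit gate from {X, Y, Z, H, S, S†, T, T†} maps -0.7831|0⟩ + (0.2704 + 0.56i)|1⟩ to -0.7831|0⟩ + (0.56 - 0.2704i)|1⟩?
S†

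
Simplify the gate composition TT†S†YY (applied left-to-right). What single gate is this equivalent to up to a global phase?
S†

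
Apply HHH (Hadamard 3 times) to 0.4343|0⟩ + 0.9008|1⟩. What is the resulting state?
0.9441|0⟩ - 0.3299|1⟩

H² = I, so H^3 = H: a single Hadamard. With (a, b) = (0.4343, 0.9008), H gives ((a + b)/√2, (a − b)/√2) = (0.9441, -0.3299).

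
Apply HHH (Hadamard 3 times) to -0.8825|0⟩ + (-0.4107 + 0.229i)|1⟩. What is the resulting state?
(-0.9144 + 0.1619i)|0⟩ + (-0.3336 - 0.1619i)|1⟩

H² = I, so H^3 = H: a single Hadamard. With (a, b) = (-0.8825, (-0.4107 + 0.229i)), H gives ((a + b)/√2, (a − b)/√2) = ((-0.9144 + 0.1619i), (-0.3336 - 0.1619i)).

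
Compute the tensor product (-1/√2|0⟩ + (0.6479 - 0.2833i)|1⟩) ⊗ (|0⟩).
-1/√2|00⟩ + (0.6479 - 0.2833i)|10⟩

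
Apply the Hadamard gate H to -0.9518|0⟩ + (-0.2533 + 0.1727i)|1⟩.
(-0.8521 + 0.1221i)|0⟩ + (-0.4939 - 0.1221i)|1⟩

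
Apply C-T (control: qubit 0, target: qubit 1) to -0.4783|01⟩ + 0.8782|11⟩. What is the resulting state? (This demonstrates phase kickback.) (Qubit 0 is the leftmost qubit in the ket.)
-0.4783|01⟩ + (0.621 + 0.621i)|11⟩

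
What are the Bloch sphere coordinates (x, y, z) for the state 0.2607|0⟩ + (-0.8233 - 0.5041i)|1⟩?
(-0.4293, -0.2628, -0.864)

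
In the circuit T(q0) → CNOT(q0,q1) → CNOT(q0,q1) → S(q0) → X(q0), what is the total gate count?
5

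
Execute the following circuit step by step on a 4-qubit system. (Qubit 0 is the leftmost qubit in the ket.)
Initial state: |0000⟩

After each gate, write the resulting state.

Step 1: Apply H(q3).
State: 1/√2|0000⟩ + 1/√2|0001⟩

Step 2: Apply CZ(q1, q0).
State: 1/√2|0000⟩ + 1/√2|0001⟩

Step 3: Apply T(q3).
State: 1/√2|0000⟩ + (1/2 + (1/2)i)|0001⟩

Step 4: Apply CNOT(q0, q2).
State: 1/√2|0000⟩ + (1/2 + (1/2)i)|0001⟩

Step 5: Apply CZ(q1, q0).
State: 1/√2|0000⟩ + (1/2 + (1/2)i)|0001⟩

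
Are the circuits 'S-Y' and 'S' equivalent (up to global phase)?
No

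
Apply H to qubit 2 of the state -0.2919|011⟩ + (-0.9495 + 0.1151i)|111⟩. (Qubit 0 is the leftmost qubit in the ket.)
-0.2064|010⟩ + 0.2064|011⟩ + (-0.6714 + 0.08139i)|110⟩ + (0.6714 - 0.08139i)|111⟩

H on qubit 2 mixes each pair of kets that differ only in qubit 2: amplitudes (a, b) of (|…0…⟩, |…1…⟩) become ((a + b)/√2, (a − b)/√2). Kets absent from the input have amplitude 0.
(|010⟩, |011⟩): (a, b) = (0, -0.2919) → (-0.2064, 0.2064)
(|110⟩, |111⟩): (a, b) = (0, (-0.9495 + 0.1151i)) → ((-0.6714 + 0.08139i), (0.6714 - 0.08139i))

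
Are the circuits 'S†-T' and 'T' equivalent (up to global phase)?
No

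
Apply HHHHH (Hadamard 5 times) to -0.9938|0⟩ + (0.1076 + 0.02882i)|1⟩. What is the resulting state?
(-0.6266 + 0.02038i)|0⟩ + (-0.7788 - 0.02038i)|1⟩

H² = I, so H^5 = H: a single Hadamard. With (a, b) = (-0.9938, (0.1076 + 0.02882i)), H gives ((a + b)/√2, (a − b)/√2) = ((-0.6266 + 0.02038i), (-0.7788 - 0.02038i)).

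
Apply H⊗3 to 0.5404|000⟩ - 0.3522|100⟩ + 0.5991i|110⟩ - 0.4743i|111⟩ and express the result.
(0.06654 + 0.04412i)|000⟩ + (0.06654 + 0.3795i)|001⟩ + (0.06654 - 0.04412i)|010⟩ + (0.06654 - 0.3795i)|011⟩ + (0.3156 - 0.04412i)|100⟩ + (0.3156 - 0.3795i)|101⟩ + (0.3156 + 0.04412i)|110⟩ + (0.3156 + 0.3795i)|111⟩

H⊗3 gives amp(|y⟩) = (1/2√2) Σ_x (−1)^(x·y) amp(|x⟩), where x·y is the number of positions in which both x and y have a 1.
|000⟩: (0.5404 - 0.3522 + 0.5991i - 0.4743i)/(2√2) = (0.06654 + 0.04412i)
|001⟩: (0.5404 - 0.3522 + 0.5991i + 0.4743i)/(2√2) = (0.06654 + 0.3795i)
|010⟩: (0.5404 - 0.3522 - 0.5991i + 0.4743i)/(2√2) = (0.06654 - 0.04412i)
|011⟩: (0.5404 - 0.3522 - 0.5991i - 0.4743i)/(2√2) = (0.06654 - 0.3795i)
|100⟩: (0.5404 + 0.3522 - 0.5991i + 0.4743i)/(2√2) = (0.3156 - 0.04412i)
|101⟩: (0.5404 + 0.3522 - 0.5991i - 0.4743i)/(2√2) = (0.3156 - 0.3795i)
|110⟩: (0.5404 + 0.3522 + 0.5991i - 0.4743i)/(2√2) = (0.3156 + 0.04412i)
|111⟩: (0.5404 + 0.3522 + 0.5991i + 0.4743i)/(2√2) = (0.3156 + 0.3795i)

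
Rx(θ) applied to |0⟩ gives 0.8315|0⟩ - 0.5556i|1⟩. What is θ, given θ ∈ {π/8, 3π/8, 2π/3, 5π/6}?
3π/8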